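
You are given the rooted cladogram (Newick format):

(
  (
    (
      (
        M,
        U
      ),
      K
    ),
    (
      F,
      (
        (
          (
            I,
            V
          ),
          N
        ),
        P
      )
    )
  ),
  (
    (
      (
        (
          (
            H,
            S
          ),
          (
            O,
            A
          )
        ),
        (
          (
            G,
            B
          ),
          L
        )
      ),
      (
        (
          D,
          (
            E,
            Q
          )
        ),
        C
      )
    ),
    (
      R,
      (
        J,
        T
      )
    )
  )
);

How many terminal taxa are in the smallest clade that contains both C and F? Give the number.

22

The MRCA of C and F is the root, so the clade is the entire tree.
That clade contains 22 terminal taxa: A, B, C, D, E, F, G, H, I, J, K, L, M, N, O, P, Q, R, S, T, U, V.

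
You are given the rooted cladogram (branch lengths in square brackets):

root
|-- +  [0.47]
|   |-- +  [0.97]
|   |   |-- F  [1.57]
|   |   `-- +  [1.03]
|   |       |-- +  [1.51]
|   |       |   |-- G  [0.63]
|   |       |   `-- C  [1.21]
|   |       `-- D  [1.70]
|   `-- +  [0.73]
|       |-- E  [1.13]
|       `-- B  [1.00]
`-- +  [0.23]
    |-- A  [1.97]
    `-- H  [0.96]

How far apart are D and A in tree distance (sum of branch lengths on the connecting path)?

6.37

The path runs D → … → MRCA → … → A; the MRCA is the root of the tree.
Branch lengths along that path: 1.70 + 1.03 + 0.97 + 0.47 + 0.23 + 1.97 = 6.37.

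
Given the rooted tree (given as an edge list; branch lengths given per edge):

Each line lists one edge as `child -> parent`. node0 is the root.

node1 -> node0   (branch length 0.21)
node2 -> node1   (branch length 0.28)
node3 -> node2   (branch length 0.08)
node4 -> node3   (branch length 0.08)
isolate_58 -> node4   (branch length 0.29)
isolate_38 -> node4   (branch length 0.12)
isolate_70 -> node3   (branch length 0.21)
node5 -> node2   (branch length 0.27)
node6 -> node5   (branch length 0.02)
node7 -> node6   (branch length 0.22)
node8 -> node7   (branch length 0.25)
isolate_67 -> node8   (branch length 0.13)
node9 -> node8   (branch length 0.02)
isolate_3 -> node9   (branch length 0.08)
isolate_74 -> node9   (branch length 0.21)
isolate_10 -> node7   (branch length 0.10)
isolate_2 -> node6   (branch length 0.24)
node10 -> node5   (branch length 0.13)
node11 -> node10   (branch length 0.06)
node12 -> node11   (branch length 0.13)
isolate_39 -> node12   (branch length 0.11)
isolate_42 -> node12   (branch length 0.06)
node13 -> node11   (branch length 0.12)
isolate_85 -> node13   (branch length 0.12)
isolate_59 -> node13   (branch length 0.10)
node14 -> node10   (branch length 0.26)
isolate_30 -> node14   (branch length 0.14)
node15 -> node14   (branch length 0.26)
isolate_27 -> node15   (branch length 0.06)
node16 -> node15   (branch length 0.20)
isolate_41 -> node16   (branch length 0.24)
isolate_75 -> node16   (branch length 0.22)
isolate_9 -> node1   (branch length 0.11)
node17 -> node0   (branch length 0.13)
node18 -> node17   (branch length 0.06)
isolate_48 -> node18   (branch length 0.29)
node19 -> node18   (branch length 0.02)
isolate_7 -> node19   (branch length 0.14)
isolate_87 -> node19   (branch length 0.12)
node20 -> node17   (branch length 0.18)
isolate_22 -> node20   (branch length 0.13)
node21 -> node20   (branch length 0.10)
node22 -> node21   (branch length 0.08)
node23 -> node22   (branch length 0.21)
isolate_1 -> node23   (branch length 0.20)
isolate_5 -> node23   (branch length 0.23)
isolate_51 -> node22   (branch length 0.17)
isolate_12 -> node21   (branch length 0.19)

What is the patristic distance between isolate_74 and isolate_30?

The path runs isolate_74 → … → MRCA → … → isolate_30; the MRCA is the node subtending ((((isolate_67,(isolate_3,isolate_74)),isolate_10),isolate_2),(((isolate_39,isolate_42),(isolate_85,isolate_59)),(isolate_30,(isolate_27,(isolate_41,isolate_75))))).
Branch lengths along that path: 0.21 + 0.02 + 0.25 + 0.22 + 0.02 + 0.13 + 0.26 + 0.14 = 1.25.

1.25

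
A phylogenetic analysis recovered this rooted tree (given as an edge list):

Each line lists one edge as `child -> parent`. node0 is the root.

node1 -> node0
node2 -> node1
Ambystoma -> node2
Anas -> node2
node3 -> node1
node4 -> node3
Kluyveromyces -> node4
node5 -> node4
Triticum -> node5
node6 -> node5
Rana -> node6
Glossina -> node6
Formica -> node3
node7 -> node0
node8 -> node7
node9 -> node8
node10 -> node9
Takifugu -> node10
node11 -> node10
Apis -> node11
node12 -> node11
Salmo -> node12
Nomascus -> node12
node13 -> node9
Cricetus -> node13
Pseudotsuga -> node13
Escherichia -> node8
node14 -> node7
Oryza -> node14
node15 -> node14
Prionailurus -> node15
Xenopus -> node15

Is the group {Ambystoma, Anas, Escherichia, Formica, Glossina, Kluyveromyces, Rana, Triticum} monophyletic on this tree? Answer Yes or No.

No

The MRCA of the listed taxa is the root, so the smallest clade containing them is the whole tree.
That clade also contains Apis, Cricetus, Nomascus, Oryza, Prionailurus, Pseudotsuga, Salmo, Takifugu, Xenopus, which are not in the proposed group, so the group is not monophyletic.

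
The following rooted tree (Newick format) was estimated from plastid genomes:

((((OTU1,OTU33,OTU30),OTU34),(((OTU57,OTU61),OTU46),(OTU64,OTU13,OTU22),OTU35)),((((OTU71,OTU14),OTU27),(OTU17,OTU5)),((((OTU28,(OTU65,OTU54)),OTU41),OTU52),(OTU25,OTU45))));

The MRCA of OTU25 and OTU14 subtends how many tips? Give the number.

12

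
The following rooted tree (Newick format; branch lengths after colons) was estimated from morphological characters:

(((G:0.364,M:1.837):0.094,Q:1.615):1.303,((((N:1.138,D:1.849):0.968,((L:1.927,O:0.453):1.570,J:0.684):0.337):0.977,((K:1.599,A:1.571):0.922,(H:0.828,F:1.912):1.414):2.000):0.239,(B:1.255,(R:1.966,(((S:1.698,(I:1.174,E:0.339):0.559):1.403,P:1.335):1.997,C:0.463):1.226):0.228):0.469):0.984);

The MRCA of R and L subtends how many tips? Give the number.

16

The MRCA of R and L is the node subtending ((((N,D),((L,O),J)),((K,A),(H,F))),(B,(R,(((S,(I,E)),P),C)))).
That clade contains 16 terminal taxa: A, B, C, D, E, F, H, I, J, K, L, N, O, P, R, S.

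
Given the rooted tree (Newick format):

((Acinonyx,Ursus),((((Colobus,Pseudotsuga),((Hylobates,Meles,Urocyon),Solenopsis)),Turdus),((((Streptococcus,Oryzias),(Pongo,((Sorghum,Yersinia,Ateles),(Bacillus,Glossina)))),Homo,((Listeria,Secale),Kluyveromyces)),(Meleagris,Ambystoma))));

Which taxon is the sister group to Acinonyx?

Ursus

Acinonyx attaches to the tree at the node subtending (Acinonyx,Ursus).
The other lineage descending from that same node — the sister group — is the single tip Ursus.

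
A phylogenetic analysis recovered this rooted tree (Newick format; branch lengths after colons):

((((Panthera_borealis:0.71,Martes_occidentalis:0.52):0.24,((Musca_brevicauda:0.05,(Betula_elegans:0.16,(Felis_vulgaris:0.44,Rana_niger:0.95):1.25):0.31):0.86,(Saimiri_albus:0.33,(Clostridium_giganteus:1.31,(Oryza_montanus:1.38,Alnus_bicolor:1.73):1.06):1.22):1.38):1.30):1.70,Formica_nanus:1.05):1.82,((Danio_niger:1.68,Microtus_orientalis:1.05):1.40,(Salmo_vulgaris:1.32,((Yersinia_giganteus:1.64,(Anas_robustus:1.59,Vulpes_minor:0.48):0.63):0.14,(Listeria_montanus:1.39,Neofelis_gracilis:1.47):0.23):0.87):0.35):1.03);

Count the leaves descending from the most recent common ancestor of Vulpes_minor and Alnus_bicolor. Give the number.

The MRCA of Vulpes_minor and Alnus_bicolor is the root, so the clade is the entire tree.
That clade contains 19 terminal taxa: Alnus_bicolor, Anas_robustus, Betula_elegans, Clostridium_giganteus, Danio_niger, Felis_vulgaris, Formica_nanus, Listeria_montanus, Martes_occidentalis, Microtus_orientalis, Musca_brevicauda, Neofelis_gracilis, Oryza_montanus, Panthera_borealis, Rana_niger, Saimiri_albus, Salmo_vulgaris, Vulpes_minor, Yersinia_giganteus.

19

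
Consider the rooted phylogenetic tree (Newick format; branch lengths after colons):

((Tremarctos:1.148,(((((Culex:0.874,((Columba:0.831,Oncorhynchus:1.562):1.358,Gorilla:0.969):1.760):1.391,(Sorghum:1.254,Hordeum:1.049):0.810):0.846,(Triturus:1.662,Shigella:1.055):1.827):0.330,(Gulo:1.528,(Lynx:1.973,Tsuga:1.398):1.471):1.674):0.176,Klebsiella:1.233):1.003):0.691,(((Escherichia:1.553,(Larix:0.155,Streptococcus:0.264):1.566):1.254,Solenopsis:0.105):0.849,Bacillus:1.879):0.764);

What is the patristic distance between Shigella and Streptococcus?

The path runs Shigella → … → MRCA → … → Streptococcus; the MRCA is the root of the tree.
Branch lengths along that path: 1.055 + 1.827 + 0.330 + 0.176 + 1.003 + 0.691 + 0.764 + 0.849 + 1.254 + 1.566 + 0.264 = 9.779.

9.779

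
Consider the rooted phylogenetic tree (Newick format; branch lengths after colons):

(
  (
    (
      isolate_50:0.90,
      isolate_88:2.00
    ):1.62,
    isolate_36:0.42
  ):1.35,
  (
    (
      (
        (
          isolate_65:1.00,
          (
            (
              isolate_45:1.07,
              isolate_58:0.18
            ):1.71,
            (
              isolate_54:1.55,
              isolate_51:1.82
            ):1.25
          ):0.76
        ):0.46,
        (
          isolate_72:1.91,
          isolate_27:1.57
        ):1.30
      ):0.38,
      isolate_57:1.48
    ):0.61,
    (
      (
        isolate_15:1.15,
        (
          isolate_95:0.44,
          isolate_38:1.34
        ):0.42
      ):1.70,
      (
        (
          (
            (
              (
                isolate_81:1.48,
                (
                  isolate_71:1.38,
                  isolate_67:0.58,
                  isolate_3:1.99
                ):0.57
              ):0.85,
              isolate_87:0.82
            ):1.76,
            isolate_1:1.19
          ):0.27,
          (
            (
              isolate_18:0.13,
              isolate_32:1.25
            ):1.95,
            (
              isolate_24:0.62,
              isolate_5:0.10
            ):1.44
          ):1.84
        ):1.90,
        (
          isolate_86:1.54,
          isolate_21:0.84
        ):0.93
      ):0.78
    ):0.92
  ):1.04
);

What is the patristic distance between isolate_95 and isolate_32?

The path runs isolate_95 → … → MRCA → … → isolate_32; the MRCA is the node subtending ((isolate_15,(isolate_95,isolate_38)),(((((isolate_81,(isolate_71,isolate_67,isolate_3)),isolate_87),isolate_1),((isolate_18,isolate_32),(isolate_24,isolate_5))),(isolate_86,isolate_21))).
Branch lengths along that path: 0.44 + 0.42 + 1.70 + 0.78 + 1.90 + 1.84 + 1.95 + 1.25 = 10.28.

10.28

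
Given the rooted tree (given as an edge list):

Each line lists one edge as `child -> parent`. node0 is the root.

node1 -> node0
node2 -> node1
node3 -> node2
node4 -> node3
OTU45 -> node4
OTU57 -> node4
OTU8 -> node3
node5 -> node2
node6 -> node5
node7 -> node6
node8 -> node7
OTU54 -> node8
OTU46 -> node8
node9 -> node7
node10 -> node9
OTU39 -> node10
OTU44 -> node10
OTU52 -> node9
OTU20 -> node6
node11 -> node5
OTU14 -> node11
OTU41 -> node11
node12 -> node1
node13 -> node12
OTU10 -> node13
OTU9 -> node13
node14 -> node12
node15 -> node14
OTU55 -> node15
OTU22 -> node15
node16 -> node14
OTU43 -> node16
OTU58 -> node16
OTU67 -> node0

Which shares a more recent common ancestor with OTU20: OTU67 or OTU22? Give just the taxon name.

The MRCA of OTU20 and OTU22 subtends ((((OTU45,OTU57),OTU8),((((OTU54,OTU46),((OTU39,OTU44),OTU52)),OTU20),(OTU14,OTU41))),((OTU10,OTU9),((OTU55,OTU22),(OTU43,OTU58)))) (17 taxa).
The MRCA of OTU20 and OTU67 is the root, subtending the entire tree (18 taxa).
The first is nested inside the second, so OTU20 shares a more recent common ancestor with OTU22.

OTU22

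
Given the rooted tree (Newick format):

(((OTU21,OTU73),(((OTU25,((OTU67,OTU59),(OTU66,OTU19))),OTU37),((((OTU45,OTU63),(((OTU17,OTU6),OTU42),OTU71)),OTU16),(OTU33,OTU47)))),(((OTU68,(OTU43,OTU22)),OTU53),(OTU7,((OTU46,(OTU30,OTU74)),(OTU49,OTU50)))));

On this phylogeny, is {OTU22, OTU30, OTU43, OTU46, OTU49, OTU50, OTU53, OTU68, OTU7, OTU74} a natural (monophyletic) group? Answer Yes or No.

Yes

The most recent common ancestor of these taxa subtends (((OTU68,(OTU43,OTU22)),OTU53),(OTU7,((OTU46,(OTU30,OTU74)),(OTU49,OTU50)))).
That clade has exactly 10 tips — every listed taxon and nothing else — so the group is monophyletic.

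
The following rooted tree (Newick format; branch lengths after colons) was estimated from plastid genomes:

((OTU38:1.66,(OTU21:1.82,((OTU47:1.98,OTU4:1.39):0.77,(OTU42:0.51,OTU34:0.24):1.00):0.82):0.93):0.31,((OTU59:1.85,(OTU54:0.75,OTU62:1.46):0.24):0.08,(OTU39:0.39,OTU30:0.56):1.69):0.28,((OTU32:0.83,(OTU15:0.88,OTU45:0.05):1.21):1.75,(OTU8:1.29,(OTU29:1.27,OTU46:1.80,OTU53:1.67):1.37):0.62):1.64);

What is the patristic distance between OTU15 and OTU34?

8.78

The path runs OTU15 → … → MRCA → … → OTU34; the MRCA is the root of the tree.
Branch lengths along that path: 0.88 + 1.21 + 1.75 + 1.64 + 0.31 + 0.93 + 0.82 + 1.00 + 0.24 = 8.78.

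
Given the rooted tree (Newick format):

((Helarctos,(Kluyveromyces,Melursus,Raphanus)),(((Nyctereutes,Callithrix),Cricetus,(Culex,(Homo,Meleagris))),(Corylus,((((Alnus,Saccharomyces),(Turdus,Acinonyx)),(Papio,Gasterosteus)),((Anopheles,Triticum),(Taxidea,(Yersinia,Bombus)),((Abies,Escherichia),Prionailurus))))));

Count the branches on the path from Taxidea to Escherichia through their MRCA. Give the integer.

The MRCA of Taxidea and Escherichia is the node subtending ((Anopheles,Triticum),(Taxidea,(Yersinia,Bombus)),((Abies,Escherichia),Prionailurus)).
From Taxidea up to that node: 2 branches. From Escherichia up to the same node: 3 branches. Total: 2 + 3 = 5.

5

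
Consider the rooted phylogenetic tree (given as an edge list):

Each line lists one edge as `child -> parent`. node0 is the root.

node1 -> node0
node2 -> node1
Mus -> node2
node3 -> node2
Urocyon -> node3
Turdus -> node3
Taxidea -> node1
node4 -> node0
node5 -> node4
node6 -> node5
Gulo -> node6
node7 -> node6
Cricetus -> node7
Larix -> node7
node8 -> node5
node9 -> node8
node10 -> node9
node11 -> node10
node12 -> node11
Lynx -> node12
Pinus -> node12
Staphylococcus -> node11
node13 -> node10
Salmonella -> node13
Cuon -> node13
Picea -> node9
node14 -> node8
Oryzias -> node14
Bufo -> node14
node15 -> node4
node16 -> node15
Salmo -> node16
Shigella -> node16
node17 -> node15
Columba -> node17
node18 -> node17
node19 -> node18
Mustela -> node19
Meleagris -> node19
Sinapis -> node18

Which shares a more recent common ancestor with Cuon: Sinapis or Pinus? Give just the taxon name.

Pinus

The MRCA of Cuon and Pinus subtends (((Lynx,Pinus),Staphylococcus),(Salmonella,Cuon)) (5 taxa).
The MRCA of Cuon and Sinapis subtends (((Gulo,(Cricetus,Larix)),(((((Lynx,Pinus),Staphylococcus),(Salmonella,Cuon)),Picea),(Oryzias,Bufo))),((Salmo,Shigella),(Columba,((Mustela,Meleagris),Sinapis)))) (17 taxa).
The first is nested inside the second, so Cuon shares a more recent common ancestor with Pinus.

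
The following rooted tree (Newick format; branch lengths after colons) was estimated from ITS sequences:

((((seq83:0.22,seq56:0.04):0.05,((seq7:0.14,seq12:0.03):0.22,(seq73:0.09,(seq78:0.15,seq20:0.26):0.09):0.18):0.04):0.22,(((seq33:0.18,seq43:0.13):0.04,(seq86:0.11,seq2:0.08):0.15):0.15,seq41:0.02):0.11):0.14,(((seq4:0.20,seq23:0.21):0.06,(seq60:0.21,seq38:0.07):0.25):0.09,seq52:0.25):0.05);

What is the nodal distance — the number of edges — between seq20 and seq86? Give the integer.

The MRCA of seq20 and seq86 is the node subtending (((seq83,seq56),((seq7,seq12),(seq73,(seq78,seq20)))),(((seq33,seq43),(seq86,seq2)),seq41)).
From seq20 up to that node: 5 branches. From seq86 up to the same node: 4 branches. Total: 5 + 4 = 9.

9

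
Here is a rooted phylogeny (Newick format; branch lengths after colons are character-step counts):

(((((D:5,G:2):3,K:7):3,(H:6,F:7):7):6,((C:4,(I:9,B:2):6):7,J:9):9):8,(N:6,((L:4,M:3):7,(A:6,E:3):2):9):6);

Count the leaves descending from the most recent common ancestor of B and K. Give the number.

The MRCA of B and K is the node subtending ((((D,G),K),(H,F)),((C,(I,B)),J)).
That clade contains 9 terminal taxa: B, C, D, F, G, H, I, J, K.

9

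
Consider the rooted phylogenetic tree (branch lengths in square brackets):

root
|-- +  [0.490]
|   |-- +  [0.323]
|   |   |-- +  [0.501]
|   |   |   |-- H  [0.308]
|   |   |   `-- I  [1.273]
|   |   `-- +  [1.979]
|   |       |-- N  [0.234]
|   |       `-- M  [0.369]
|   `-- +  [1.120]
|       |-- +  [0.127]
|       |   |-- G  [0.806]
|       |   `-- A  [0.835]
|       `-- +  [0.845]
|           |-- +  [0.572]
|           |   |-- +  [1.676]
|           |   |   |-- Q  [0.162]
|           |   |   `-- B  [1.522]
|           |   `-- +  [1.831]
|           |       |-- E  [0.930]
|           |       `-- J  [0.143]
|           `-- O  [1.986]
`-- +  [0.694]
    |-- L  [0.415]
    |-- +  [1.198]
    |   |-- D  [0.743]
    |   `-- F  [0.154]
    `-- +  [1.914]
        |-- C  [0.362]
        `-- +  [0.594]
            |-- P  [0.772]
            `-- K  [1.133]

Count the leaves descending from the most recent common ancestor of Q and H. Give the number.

The MRCA of Q and H is the node subtending (((H,I),(N,M)),((G,A),(((Q,B),(E,J)),O))).
That clade contains 11 terminal taxa: A, B, E, G, H, I, J, M, N, O, Q.

11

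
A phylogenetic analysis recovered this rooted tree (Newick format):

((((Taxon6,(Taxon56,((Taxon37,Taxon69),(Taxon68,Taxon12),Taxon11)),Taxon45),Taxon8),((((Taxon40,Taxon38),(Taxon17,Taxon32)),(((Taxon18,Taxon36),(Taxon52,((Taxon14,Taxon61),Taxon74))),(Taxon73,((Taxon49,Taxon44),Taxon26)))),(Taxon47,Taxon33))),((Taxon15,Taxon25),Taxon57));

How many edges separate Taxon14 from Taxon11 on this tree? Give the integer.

13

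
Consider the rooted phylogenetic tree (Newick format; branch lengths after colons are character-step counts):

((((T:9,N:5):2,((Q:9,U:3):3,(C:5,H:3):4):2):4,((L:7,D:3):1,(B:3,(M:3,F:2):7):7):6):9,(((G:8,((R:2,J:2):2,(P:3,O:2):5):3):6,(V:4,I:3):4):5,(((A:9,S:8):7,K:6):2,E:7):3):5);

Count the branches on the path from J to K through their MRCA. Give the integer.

8

The MRCA of J and K is the node subtending (((G,((R,J),(P,O))),(V,I)),(((A,S),K),E)).
From J up to that node: 5 branches. From K up to the same node: 3 branches. Total: 5 + 3 = 8.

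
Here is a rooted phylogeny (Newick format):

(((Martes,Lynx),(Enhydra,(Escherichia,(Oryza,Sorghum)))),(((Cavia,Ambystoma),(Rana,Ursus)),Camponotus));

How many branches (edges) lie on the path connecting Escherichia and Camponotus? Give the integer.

6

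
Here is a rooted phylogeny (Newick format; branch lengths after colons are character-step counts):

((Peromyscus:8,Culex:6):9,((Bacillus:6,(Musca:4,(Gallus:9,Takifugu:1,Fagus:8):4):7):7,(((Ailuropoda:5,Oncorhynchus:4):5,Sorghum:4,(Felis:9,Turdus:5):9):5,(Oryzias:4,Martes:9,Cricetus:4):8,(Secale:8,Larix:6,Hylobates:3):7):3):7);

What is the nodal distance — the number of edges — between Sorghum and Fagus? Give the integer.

7

The MRCA of Sorghum and Fagus is the node subtending ((Bacillus,(Musca,(Gallus,Takifugu,Fagus))),(((Ailuropoda,Oncorhynchus),Sorghum,(Felis,Turdus)),(Oryzias,Martes,Cricetus),(Secale,Larix,Hylobates))).
From Sorghum up to that node: 3 branches. From Fagus up to the same node: 4 branches. Total: 3 + 4 = 7.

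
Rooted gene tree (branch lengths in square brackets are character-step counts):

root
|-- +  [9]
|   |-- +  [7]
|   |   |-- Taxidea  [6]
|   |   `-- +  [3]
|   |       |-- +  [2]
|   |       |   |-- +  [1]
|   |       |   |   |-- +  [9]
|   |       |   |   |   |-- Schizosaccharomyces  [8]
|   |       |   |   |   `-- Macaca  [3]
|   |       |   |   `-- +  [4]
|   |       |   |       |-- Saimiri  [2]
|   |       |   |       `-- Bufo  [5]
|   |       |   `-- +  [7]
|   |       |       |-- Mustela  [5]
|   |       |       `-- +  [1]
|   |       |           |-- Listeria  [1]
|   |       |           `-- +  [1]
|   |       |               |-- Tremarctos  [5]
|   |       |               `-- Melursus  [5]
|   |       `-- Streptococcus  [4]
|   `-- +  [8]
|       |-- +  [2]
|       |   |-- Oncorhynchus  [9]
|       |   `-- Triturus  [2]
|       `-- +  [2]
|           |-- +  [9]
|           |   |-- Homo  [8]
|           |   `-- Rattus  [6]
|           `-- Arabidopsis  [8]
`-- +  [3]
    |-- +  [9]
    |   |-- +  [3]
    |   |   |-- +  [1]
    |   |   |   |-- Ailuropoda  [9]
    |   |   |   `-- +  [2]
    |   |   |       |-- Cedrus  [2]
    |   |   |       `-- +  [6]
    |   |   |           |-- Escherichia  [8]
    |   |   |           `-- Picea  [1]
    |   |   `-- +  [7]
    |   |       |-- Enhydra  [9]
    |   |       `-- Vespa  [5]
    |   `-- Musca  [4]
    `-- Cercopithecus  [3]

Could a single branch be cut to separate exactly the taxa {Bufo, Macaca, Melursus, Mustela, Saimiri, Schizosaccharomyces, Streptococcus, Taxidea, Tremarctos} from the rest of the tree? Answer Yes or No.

The MRCA of the listed taxa subtends (Taxidea,((((Schizosaccharomyces,Macaca),(Saimiri,Bufo)),(Mustela,(Listeria,(Tremarctos,Melursus)))),Streptococcus)).
That clade also contains Listeria, which is not in the proposed group, so the group is not monophyletic.

No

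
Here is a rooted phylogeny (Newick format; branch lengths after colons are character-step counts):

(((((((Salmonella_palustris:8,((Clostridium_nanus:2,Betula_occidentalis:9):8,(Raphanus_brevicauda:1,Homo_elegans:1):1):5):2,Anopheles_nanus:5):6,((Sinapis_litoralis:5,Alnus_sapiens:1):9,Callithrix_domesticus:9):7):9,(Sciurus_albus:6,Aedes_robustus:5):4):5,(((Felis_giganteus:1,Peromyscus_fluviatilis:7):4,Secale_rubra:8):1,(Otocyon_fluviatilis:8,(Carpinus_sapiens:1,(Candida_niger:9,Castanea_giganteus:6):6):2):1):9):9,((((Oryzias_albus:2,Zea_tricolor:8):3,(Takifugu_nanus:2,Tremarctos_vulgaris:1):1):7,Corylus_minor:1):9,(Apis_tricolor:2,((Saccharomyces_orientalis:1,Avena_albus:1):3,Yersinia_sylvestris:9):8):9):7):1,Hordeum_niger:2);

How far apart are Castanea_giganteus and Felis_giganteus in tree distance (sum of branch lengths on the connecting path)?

21

The path runs Castanea_giganteus → … → MRCA → … → Felis_giganteus; the MRCA is the node subtending (((Felis_giganteus,Peromyscus_fluviatilis),Secale_rubra),(Otocyon_fluviatilis,(Carpinus_sapiens,(Candida_niger,Castanea_giganteus)))).
Branch lengths along that path: 6 + 6 + 2 + 1 + 1 + 4 + 1 = 21.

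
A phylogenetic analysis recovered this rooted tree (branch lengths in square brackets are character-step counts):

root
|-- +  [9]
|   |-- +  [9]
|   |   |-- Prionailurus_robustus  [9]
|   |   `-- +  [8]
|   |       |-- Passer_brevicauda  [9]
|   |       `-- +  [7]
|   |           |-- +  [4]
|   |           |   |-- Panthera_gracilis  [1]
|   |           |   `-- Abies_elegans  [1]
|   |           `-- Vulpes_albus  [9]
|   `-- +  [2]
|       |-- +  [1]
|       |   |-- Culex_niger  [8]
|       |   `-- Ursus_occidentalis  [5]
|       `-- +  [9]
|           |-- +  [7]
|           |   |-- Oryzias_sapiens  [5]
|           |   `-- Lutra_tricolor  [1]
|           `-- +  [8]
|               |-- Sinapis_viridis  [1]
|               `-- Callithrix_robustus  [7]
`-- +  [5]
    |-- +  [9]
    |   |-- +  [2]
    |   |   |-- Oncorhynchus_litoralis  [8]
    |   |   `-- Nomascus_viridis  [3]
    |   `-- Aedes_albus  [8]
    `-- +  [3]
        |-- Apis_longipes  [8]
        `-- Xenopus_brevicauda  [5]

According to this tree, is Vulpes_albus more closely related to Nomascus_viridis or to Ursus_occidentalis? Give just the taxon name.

Ursus_occidentalis

The MRCA of Vulpes_albus and Ursus_occidentalis subtends ((Prionailurus_robustus,(Passer_brevicauda,((Panthera_gracilis,Abies_elegans),Vulpes_albus))),((Culex_niger,Ursus_occidentalis),((Oryzias_sapiens,Lutra_tricolor),(Sinapis_viridis,Callithrix_robustus)))) (11 taxa).
The MRCA of Vulpes_albus and Nomascus_viridis is the root, subtending the entire tree (16 taxa).
The first is nested inside the second, so Vulpes_albus shares a more recent common ancestor with Ursus_occidentalis.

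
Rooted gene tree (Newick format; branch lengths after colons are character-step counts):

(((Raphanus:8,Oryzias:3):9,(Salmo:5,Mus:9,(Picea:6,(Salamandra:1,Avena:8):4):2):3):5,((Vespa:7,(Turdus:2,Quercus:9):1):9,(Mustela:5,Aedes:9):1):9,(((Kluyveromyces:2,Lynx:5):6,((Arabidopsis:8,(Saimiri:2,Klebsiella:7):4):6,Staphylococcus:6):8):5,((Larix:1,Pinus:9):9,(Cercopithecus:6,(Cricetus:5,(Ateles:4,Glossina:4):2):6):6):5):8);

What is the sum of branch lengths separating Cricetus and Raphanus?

The path runs Cricetus → … → MRCA → … → Raphanus; the MRCA is the root of the tree.
Branch lengths along that path: 5 + 6 + 6 + 5 + 8 + 5 + 9 + 8 = 52.

52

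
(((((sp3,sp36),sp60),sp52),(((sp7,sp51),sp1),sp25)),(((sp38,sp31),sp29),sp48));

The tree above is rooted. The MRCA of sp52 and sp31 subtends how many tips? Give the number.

The MRCA of sp52 and sp31 is the root, so the clade is the entire tree.
That clade contains 12 terminal taxa: sp1, sp25, sp29, sp3, sp31, sp36, sp38, sp48, sp51, sp52, sp60, sp7.

12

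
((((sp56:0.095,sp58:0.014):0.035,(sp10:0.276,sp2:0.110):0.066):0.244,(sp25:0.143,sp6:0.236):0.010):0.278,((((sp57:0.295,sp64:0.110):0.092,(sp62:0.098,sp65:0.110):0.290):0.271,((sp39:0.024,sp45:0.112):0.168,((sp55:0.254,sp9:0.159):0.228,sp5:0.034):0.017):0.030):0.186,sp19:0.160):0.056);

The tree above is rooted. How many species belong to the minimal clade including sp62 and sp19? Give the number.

The MRCA of sp62 and sp19 is the node subtending ((((sp57,sp64),(sp62,sp65)),((sp39,sp45),((sp55,sp9),sp5))),sp19).
That clade contains 10 terminal taxa: sp19, sp39, sp45, sp5, sp55, sp57, sp62, sp64, sp65, sp9.

10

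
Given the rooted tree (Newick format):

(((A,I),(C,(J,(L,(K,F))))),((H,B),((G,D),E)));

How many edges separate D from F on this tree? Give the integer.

10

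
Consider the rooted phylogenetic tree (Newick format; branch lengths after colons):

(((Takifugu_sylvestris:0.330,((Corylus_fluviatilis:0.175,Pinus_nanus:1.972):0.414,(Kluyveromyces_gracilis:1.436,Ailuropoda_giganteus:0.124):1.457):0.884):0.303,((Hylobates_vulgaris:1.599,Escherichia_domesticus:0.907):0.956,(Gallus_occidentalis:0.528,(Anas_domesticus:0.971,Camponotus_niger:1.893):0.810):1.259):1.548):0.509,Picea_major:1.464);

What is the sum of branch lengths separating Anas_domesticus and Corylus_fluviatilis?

The path runs Anas_domesticus → … → MRCA → … → Corylus_fluviatilis; the MRCA is the node subtending ((Takifugu_sylvestris,((Corylus_fluviatilis,Pinus_nanus),(Kluyveromyces_gracilis,Ailuropoda_giganteus))),((Hylobates_vulgaris,Escherichia_domesticus),(Gallus_occidentalis,(Anas_domesticus,Camponotus_niger)))).
Branch lengths along that path: 0.971 + 0.810 + 1.259 + 1.548 + 0.303 + 0.884 + 0.414 + 0.175 = 6.364.

6.364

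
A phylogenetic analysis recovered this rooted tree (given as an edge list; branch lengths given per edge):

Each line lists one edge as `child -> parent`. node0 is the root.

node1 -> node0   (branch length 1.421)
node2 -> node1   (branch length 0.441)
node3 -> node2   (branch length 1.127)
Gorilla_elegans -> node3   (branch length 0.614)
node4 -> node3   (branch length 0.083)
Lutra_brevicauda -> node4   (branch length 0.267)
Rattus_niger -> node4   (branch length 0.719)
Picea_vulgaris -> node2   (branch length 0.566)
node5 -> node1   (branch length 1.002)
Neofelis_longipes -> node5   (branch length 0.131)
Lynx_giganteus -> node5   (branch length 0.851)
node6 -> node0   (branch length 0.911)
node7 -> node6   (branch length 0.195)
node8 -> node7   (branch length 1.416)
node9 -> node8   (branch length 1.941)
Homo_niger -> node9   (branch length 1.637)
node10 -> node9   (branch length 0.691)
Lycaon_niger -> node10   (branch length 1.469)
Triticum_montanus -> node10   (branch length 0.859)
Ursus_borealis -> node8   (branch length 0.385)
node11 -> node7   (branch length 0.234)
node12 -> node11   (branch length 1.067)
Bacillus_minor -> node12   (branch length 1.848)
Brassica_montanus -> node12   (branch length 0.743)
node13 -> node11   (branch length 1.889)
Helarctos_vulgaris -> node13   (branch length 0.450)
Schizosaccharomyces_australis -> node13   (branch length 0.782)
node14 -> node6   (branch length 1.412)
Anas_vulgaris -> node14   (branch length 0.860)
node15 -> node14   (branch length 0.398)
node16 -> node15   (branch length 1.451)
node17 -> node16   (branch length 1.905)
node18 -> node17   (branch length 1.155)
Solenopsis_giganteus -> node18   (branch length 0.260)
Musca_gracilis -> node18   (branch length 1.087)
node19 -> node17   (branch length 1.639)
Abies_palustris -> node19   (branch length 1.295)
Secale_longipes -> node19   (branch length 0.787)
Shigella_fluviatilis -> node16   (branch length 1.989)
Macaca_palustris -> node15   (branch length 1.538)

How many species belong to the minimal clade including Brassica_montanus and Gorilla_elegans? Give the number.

The MRCA of Brassica_montanus and Gorilla_elegans is the root, so the clade is the entire tree.
That clade contains 21 terminal taxa: Abies_palustris, Anas_vulgaris, Bacillus_minor, Brassica_montanus, Gorilla_elegans, Helarctos_vulgaris, Homo_niger, Lutra_brevicauda, Lycaon_niger, Lynx_giganteus, Macaca_palustris, Musca_gracilis, Neofelis_longipes, Picea_vulgaris, Rattus_niger, Schizosaccharomyces_australis, Secale_longipes, Shigella_fluviatilis, Solenopsis_giganteus, Triticum_montanus, Ursus_borealis.

21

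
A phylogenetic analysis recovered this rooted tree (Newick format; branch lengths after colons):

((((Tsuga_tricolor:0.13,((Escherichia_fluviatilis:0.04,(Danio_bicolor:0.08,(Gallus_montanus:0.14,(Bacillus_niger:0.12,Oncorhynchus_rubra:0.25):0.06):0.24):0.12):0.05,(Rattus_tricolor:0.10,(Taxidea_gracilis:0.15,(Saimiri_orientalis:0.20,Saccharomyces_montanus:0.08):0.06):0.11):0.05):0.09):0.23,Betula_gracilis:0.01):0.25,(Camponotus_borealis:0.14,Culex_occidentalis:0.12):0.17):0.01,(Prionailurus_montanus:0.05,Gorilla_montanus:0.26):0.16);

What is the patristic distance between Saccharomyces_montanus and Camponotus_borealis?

The path runs Saccharomyces_montanus → … → MRCA → … → Camponotus_borealis; the MRCA is the node subtending (((Tsuga_tricolor,((Escherichia_fluviatilis,(Danio_bicolor,(Gallus_montanus,(Bacillus_niger,Oncorhynchus_rubra)))),(Rattus_tricolor,(Taxidea_gracilis,(Saimiri_orientalis,Saccharomyces_montanus))))),Betula_gracilis),(Camponotus_borealis,Culex_occidentalis)).
Branch lengths along that path: 0.08 + 0.06 + 0.11 + 0.05 + 0.09 + 0.23 + 0.25 + 0.17 + 0.14 = 1.18.

1.18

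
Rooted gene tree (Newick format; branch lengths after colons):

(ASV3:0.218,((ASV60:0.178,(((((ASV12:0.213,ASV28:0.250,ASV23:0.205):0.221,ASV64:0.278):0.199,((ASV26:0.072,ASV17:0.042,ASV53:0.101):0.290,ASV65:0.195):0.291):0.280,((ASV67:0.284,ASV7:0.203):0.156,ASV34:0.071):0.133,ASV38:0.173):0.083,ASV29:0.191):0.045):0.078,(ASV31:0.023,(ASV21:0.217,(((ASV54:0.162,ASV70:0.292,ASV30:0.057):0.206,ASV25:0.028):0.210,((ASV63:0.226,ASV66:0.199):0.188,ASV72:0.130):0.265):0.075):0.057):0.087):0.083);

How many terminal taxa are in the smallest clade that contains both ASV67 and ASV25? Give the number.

23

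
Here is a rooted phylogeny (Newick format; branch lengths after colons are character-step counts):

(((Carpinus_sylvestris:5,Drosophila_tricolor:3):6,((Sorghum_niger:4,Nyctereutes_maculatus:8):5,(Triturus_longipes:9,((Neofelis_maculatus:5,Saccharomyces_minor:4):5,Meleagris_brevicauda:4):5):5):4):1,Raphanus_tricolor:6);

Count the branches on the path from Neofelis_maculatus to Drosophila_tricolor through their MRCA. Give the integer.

The MRCA of Neofelis_maculatus and Drosophila_tricolor is the node subtending ((Carpinus_sylvestris,Drosophila_tricolor),((Sorghum_niger,Nyctereutes_maculatus),(Triturus_longipes,((Neofelis_maculatus,Saccharomyces_minor),Meleagris_brevicauda)))).
From Neofelis_maculatus up to that node: 5 branches. From Drosophila_tricolor up to the same node: 2 branches. Total: 5 + 2 = 7.

7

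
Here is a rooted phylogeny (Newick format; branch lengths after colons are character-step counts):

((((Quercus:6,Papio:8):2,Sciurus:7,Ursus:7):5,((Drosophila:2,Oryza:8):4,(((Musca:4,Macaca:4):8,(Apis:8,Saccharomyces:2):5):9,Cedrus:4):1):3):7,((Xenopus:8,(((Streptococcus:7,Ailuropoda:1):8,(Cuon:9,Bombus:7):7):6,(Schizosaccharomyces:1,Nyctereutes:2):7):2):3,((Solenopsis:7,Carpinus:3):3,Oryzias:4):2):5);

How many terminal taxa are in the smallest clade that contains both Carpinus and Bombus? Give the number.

The MRCA of Carpinus and Bombus is the node subtending ((Xenopus,(((Streptococcus,Ailuropoda),(Cuon,Bombus)),(Schizosaccharomyces,Nyctereutes))),((Solenopsis,Carpinus),Oryzias)).
That clade contains 10 terminal taxa: Ailuropoda, Bombus, Carpinus, Cuon, Nyctereutes, Oryzias, Schizosaccharomyces, Solenopsis, Streptococcus, Xenopus.

10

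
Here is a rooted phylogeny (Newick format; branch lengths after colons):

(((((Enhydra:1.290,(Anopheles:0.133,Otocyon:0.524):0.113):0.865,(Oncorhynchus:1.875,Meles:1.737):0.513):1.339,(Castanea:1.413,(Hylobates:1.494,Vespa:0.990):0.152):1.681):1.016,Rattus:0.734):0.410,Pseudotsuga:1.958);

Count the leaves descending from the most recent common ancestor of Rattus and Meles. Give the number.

9

The MRCA of Rattus and Meles is the node subtending ((((Enhydra,(Anopheles,Otocyon)),(Oncorhynchus,Meles)),(Castanea,(Hylobates,Vespa))),Rattus).
That clade contains 9 terminal taxa: Anopheles, Castanea, Enhydra, Hylobates, Meles, Oncorhynchus, Otocyon, Rattus, Vespa.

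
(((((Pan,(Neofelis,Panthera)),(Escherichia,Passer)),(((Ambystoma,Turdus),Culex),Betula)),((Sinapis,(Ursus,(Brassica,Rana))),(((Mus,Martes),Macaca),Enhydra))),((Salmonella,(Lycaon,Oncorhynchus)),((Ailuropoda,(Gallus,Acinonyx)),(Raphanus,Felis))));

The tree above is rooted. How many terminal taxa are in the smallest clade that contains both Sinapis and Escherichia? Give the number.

The MRCA of Sinapis and Escherichia is the node subtending ((((Pan,(Neofelis,Panthera)),(Escherichia,Passer)),(((Ambystoma,Turdus),Culex),Betula)),((Sinapis,(Ursus,(Brassica,Rana))),(((Mus,Martes),Macaca),Enhydra))).
That clade contains 17 terminal taxa: Ambystoma, Betula, Brassica, Culex, Enhydra, Escherichia, Macaca, Martes, Mus, Neofelis, Pan, Panthera, Passer, Rana, Sinapis, Turdus, Ursus.

17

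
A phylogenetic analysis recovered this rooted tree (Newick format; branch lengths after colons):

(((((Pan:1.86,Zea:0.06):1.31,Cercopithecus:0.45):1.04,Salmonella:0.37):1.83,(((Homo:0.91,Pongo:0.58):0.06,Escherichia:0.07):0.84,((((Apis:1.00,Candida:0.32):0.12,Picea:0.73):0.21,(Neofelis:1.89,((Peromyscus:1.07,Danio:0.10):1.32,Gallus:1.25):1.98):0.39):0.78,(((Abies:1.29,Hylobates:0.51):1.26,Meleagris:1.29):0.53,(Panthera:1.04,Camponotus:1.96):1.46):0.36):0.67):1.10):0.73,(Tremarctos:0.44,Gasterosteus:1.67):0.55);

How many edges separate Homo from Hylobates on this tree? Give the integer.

The MRCA of Homo and Hylobates is the node subtending (((Homo,Pongo),Escherichia),((((Apis,Candida),Picea),(Neofelis,((Peromyscus,Danio),Gallus))),(((Abies,Hylobates),Meleagris),(Panthera,Camponotus)))).
From Homo up to that node: 3 branches. From Hylobates up to the same node: 5 branches. Total: 3 + 5 = 8.

8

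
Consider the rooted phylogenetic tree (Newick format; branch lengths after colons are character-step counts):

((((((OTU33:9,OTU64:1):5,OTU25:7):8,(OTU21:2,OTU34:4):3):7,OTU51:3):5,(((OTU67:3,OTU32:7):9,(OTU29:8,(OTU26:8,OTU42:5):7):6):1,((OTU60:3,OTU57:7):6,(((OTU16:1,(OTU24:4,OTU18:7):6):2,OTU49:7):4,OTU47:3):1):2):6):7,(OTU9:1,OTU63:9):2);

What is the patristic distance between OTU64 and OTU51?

24

The path runs OTU64 → … → MRCA → … → OTU51; the MRCA is the node subtending ((((OTU33,OTU64),OTU25),(OTU21,OTU34)),OTU51).
Branch lengths along that path: 1 + 5 + 8 + 7 + 3 = 24.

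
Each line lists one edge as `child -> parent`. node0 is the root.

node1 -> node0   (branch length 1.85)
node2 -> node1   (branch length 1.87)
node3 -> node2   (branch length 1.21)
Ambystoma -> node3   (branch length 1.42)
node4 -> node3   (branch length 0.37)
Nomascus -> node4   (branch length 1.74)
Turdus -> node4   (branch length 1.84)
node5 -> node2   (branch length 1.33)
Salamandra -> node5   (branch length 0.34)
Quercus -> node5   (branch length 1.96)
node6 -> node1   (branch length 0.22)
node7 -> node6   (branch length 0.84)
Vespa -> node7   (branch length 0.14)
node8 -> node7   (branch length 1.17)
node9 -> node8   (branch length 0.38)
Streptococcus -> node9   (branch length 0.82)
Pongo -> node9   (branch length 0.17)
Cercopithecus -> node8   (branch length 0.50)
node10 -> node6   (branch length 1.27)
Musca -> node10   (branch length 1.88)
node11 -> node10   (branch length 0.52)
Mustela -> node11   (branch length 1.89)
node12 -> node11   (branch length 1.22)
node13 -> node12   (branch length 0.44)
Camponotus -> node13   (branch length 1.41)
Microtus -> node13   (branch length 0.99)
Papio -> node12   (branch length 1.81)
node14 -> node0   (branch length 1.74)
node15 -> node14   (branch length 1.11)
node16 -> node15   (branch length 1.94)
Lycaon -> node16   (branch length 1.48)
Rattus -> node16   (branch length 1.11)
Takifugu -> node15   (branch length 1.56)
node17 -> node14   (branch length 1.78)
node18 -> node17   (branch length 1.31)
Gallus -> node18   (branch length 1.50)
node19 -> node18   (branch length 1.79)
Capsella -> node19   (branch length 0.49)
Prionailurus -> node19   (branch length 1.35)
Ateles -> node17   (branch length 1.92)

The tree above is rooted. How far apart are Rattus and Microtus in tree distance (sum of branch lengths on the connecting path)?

12.41

The path runs Rattus → … → MRCA → … → Microtus; the MRCA is the root of the tree.
Branch lengths along that path: 1.11 + 1.94 + 1.11 + 1.74 + 1.85 + 0.22 + 1.27 + 0.52 + 1.22 + 0.44 + 0.99 = 12.41.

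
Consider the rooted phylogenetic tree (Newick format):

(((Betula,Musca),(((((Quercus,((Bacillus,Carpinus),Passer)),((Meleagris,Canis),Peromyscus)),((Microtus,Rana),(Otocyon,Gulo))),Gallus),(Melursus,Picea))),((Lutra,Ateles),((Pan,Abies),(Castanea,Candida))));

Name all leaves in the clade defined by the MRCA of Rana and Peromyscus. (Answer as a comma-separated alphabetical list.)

Bacillus, Canis, Carpinus, Gulo, Meleagris, Microtus, Otocyon, Passer, Peromyscus, Quercus, Rana

Tracing Rana: it sits inside (Microtus,Rana).
Tracing Peromyscus: it sits inside ((Meleagris,Canis),Peromyscus).
The smallest clade enclosing both is (((Quercus,((Bacillus,Carpinus),Passer)),((Meleagris,Canis),Peromyscus)),((Microtus,Rana),(Otocyon,Gulo))); the answer is its 11 terminal taxa in alphabetical order.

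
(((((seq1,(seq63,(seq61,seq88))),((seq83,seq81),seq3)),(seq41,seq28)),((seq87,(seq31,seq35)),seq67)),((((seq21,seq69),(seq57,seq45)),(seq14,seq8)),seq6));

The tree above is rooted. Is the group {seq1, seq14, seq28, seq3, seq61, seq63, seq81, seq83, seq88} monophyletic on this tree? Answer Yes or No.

The MRCA of the listed taxa is the root, so the smallest clade containing them is the whole tree.
That clade also contains seq21, seq31, seq35, seq41, seq45, seq57, seq6, seq67, seq69, seq8, seq87, which are not in the proposed group, so the group is not monophyletic.

No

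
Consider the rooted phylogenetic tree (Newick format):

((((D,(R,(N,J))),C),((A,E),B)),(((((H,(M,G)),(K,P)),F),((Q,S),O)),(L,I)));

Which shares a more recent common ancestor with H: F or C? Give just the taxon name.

F

The MRCA of H and F subtends (((H,(M,G)),(K,P)),F) (6 taxa).
The MRCA of H and C is the root, subtending the entire tree (19 taxa).
The first is nested inside the second, so H shares a more recent common ancestor with F.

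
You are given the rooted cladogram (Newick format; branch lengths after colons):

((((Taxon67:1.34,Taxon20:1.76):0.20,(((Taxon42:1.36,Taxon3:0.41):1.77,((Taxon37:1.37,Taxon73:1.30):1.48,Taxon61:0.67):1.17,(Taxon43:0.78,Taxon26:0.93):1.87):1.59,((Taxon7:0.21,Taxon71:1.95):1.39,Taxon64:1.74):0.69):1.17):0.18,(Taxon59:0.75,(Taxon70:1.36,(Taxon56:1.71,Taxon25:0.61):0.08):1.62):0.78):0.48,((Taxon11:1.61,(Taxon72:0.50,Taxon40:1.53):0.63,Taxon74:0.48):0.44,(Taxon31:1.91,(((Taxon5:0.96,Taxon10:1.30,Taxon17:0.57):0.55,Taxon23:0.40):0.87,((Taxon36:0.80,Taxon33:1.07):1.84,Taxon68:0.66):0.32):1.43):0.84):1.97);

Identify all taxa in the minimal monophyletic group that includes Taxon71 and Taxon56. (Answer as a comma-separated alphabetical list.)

Taxon20, Taxon25, Taxon26, Taxon3, Taxon37, Taxon42, Taxon43, Taxon56, Taxon59, Taxon61, Taxon64, Taxon67, Taxon7, Taxon70, Taxon71, Taxon73

Tracing Taxon71: it sits inside (Taxon7,Taxon71).
Tracing Taxon56: it sits inside (Taxon56,Taxon25).
The smallest clade enclosing both is (((Taxon67,Taxon20),(((Taxon42,Taxon3),((Taxon37,Taxon73),Taxon61),(Taxon43,Taxon26)),((Taxon7,Taxon71),Taxon64))),(Taxon59,(Taxon70,(Taxon56,Taxon25)))); the answer is its 16 terminal taxa in alphabetical order.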